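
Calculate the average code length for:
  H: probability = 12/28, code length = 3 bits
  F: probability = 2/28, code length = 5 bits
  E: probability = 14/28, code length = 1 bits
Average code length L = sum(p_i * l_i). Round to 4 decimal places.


Weighted contributions p_i * l_i:
  H: (12/28) * 3 = 36/28
  F: (2/28) * 5 = 10/28
  E: (14/28) * 1 = 14/28
Sum = (36 + 10 + 14)/28 = 60/28

L = 60/28 = 2.1429 bits/symbol


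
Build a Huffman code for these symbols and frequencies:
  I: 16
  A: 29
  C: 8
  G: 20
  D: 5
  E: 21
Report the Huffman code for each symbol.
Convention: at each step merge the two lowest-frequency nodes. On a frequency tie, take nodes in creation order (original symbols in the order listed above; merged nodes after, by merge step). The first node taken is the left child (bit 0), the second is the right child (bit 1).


Huffman tree construction:
Step 1: Merge D(5) + C(8) = 13
Step 2: Merge (D+C)(13) + I(16) = 29
Step 3: Merge G(20) + E(21) = 41
Step 4: Merge A(29) + ((D+C)+I)(29) = 58
Step 5: Merge (G+E)(41) + (A+((D+C)+I))(58) = 99
Read each symbol's code off the tree from the root (left child = 0, right child = 1).

Codes:
  I: 111 (length 3)
  A: 10 (length 2)
  C: 1101 (length 4)
  G: 00 (length 2)
  D: 1100 (length 4)
  E: 01 (length 2)
Average code length: 240/99 = 2.4242 bits/symbol


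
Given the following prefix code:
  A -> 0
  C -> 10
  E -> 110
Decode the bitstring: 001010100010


Decoding step by step:
Bits 0 -> A
Bits 0 -> A
Bits 10 -> C
Bits 10 -> C
Bits 10 -> C
Bits 0 -> A
Bits 0 -> A
Bits 10 -> C


Decoded message: AACCCAAC


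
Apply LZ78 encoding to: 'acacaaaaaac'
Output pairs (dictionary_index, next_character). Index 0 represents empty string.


LZ78 encoding steps:
Dictionary: {0: ''}
Step 1: w='' (idx 0), next='a' -> output (0, 'a'), add 'a' as idx 1
Step 2: w='' (idx 0), next='c' -> output (0, 'c'), add 'c' as idx 2
Step 3: w='a' (idx 1), next='c' -> output (1, 'c'), add 'ac' as idx 3
Step 4: w='a' (idx 1), next='a' -> output (1, 'a'), add 'aa' as idx 4
Step 5: w='aa' (idx 4), next='a' -> output (4, 'a'), add 'aaa' as idx 5
Step 6: w='ac' (idx 3), end of input -> output (3, '')


Encoded: [(0, 'a'), (0, 'c'), (1, 'c'), (1, 'a'), (4, 'a'), (3, '')]


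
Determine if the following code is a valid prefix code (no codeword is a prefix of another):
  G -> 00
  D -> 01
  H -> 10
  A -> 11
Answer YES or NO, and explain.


Checking each pair (does one codeword prefix another?):
  G='00' vs D='01': no prefix
  G='00' vs H='10': no prefix
  G='00' vs A='11': no prefix
  D='01' vs G='00': no prefix
  D='01' vs H='10': no prefix
  D='01' vs A='11': no prefix
  H='10' vs G='00': no prefix
  H='10' vs D='01': no prefix
  H='10' vs A='11': no prefix
  A='11' vs G='00': no prefix
  A='11' vs D='01': no prefix
  A='11' vs H='10': no prefix
No violation found over all pairs.

YES -- this is a valid prefix code. No codeword is a prefix of any other codeword.


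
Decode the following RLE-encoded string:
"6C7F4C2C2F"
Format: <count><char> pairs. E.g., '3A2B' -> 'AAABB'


Expanding each <count><char> pair:
  6C -> 'CCCCCC'
  7F -> 'FFFFFFF'
  4C -> 'CCCC'
  2C -> 'CC'
  2F -> 'FF'

Decoded = CCCCCCFFFFFFFCCCCCCFF


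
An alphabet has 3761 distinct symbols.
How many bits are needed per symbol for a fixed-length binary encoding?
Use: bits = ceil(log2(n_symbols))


log2(3761) = 11.8769
Bracket: 2^11 = 2048 < 3761 <= 2^12 = 4096
So ceil(log2(3761)) = 12

bits = ceil(log2(3761)) = ceil(11.8769) = 12 bits


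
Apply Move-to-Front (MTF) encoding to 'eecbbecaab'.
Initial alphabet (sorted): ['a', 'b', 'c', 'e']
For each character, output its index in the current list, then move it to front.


MTF encoding:
'e': index 3 in ['a', 'b', 'c', 'e'] -> ['e', 'a', 'b', 'c']
'e': index 0 in ['e', 'a', 'b', 'c'] -> ['e', 'a', 'b', 'c']
'c': index 3 in ['e', 'a', 'b', 'c'] -> ['c', 'e', 'a', 'b']
'b': index 3 in ['c', 'e', 'a', 'b'] -> ['b', 'c', 'e', 'a']
'b': index 0 in ['b', 'c', 'e', 'a'] -> ['b', 'c', 'e', 'a']
'e': index 2 in ['b', 'c', 'e', 'a'] -> ['e', 'b', 'c', 'a']
'c': index 2 in ['e', 'b', 'c', 'a'] -> ['c', 'e', 'b', 'a']
'a': index 3 in ['c', 'e', 'b', 'a'] -> ['a', 'c', 'e', 'b']
'a': index 0 in ['a', 'c', 'e', 'b'] -> ['a', 'c', 'e', 'b']
'b': index 3 in ['a', 'c', 'e', 'b'] -> ['b', 'a', 'c', 'e']


Output: [3, 0, 3, 3, 0, 2, 2, 3, 0, 3]


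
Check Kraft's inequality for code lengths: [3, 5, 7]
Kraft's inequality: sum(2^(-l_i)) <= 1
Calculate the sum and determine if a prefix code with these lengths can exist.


Sum = 2^(-3) + 2^(-5) + 2^(-7)
    = 0.125 + 0.03125 + 0.0078125
    = 21/128 = 0.1640625
Since 0.1640625 <= 1, Kraft's inequality IS satisfied.
A prefix code with these lengths CAN exist.

Kraft sum = 0.1640625. Satisfied.


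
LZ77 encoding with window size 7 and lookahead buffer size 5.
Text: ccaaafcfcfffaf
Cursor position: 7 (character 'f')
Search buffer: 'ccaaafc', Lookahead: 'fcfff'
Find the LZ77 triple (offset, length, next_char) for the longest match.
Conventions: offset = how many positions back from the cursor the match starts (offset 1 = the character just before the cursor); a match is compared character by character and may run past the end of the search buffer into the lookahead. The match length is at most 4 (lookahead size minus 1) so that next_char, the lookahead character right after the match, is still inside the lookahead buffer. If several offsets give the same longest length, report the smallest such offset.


Try each offset into the search buffer:
  offset=1 (pos 6, char 'c'): match length 0
  offset=2 (pos 5, char 'f'): match length 3
  offset=3 (pos 4, char 'a'): match length 0
  offset=4 (pos 3, char 'a'): match length 0
  offset=5 (pos 2, char 'a'): match length 0
  offset=6 (pos 1, char 'c'): match length 0
  offset=7 (pos 0, char 'c'): match length 0
Longest match has length 3 at offset 2.
next_char = character at position 7 + 3 = 10 -> 'f'

Best match: offset=2, length=3 (matching 'fcf' starting at position 5)
LZ77 triple: (2, 3, 'f')


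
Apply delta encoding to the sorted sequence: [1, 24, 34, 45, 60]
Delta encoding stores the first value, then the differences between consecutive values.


First value: 1
Deltas:
  24 - 1 = 23
  34 - 24 = 10
  45 - 34 = 11
  60 - 45 = 15


Delta encoded: [1, 23, 10, 11, 15]


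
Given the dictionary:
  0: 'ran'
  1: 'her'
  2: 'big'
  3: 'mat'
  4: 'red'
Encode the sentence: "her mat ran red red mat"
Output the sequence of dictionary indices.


Look up each word in the dictionary:
  'her' -> 1
  'mat' -> 3
  'ran' -> 0
  'red' -> 4
  'red' -> 4
  'mat' -> 3

Encoded: [1, 3, 0, 4, 4, 3]


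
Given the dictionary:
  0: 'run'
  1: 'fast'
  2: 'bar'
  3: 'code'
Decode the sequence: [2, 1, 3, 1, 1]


Look up each index in the dictionary:
  2 -> 'bar'
  1 -> 'fast'
  3 -> 'code'
  1 -> 'fast'
  1 -> 'fast'

Decoded: "bar fast code fast fast"


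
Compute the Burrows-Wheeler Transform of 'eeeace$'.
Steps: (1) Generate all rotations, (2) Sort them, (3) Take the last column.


Rotations (sorted):
  0: $eeeace -> last char: e
  1: ace$eee -> last char: e
  2: ce$eeea -> last char: a
  3: e$eeeac -> last char: c
  4: eace$ee -> last char: e
  5: eeace$e -> last char: e
  6: eeeace$ -> last char: $


BWT = eeacee$


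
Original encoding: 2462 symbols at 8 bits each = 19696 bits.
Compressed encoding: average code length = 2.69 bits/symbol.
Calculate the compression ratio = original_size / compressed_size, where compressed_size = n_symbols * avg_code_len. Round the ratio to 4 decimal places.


original_size = n_symbols * orig_bits = 2462 * 8 = 19696 bits
compressed_size = n_symbols * avg_code_len = 2462 * 2.69 = 6622.78 bits
ratio = original_size / compressed_size = 19696 / 6622.78 = 2.974

Compression ratio = 2.974


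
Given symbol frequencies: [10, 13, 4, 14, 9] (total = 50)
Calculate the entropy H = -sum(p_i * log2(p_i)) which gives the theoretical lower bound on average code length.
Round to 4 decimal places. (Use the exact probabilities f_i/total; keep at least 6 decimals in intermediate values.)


Per-symbol terms -p_i * log2(p_i) with p_i = f_i/50:
  p = 10/50 = 0.200000: log2(p) = -2.321928, -p*log2(p) = 0.464386
  p = 13/50 = 0.260000: log2(p) = -1.943416, -p*log2(p) = 0.505288
  p = 4/50 = 0.080000: log2(p) = -3.643856, -p*log2(p) = 0.291508
  p = 14/50 = 0.280000: log2(p) = -1.836501, -p*log2(p) = 0.514220
  p = 9/50 = 0.180000: log2(p) = -2.473931, -p*log2(p) = 0.445308
H = 0.464386 + 0.505288 + 0.291508 + 0.514220 + 0.445308 = 2.220710

H = 2.2207 bits/symbol


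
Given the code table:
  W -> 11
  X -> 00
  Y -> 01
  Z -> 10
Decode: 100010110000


Decoding:
10 -> Z
00 -> X
10 -> Z
11 -> W
00 -> X
00 -> X


Result: ZXZWXX


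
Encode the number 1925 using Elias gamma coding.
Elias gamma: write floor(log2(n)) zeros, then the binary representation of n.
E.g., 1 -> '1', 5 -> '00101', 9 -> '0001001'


num_bits = floor(log2(1925)) + 1 = 11
leading_zeros = num_bits - 1 = 10
binary(1925) = 11110000101

Elias gamma(1925) = '0000000000' + '11110000101' = 000000000011110000101 (21 bits)


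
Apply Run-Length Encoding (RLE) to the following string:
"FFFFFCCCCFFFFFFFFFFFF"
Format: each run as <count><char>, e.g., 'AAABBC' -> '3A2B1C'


Scanning runs left to right:
  i=0: run of 'F' x 5 -> '5F'
  i=5: run of 'C' x 4 -> '4C'
  i=9: run of 'F' x 12 -> '12F'

RLE = 5F4C12F


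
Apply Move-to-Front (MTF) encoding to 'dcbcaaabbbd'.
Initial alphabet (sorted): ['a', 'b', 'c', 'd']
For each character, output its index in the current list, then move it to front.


MTF encoding:
'd': index 3 in ['a', 'b', 'c', 'd'] -> ['d', 'a', 'b', 'c']
'c': index 3 in ['d', 'a', 'b', 'c'] -> ['c', 'd', 'a', 'b']
'b': index 3 in ['c', 'd', 'a', 'b'] -> ['b', 'c', 'd', 'a']
'c': index 1 in ['b', 'c', 'd', 'a'] -> ['c', 'b', 'd', 'a']
'a': index 3 in ['c', 'b', 'd', 'a'] -> ['a', 'c', 'b', 'd']
'a': index 0 in ['a', 'c', 'b', 'd'] -> ['a', 'c', 'b', 'd']
'a': index 0 in ['a', 'c', 'b', 'd'] -> ['a', 'c', 'b', 'd']
'b': index 2 in ['a', 'c', 'b', 'd'] -> ['b', 'a', 'c', 'd']
'b': index 0 in ['b', 'a', 'c', 'd'] -> ['b', 'a', 'c', 'd']
'b': index 0 in ['b', 'a', 'c', 'd'] -> ['b', 'a', 'c', 'd']
'd': index 3 in ['b', 'a', 'c', 'd'] -> ['d', 'b', 'a', 'c']


Output: [3, 3, 3, 1, 3, 0, 0, 2, 0, 0, 3]


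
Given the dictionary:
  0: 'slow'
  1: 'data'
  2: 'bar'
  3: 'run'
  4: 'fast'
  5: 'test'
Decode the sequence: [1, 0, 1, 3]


Look up each index in the dictionary:
  1 -> 'data'
  0 -> 'slow'
  1 -> 'data'
  3 -> 'run'

Decoded: "data slow data run"


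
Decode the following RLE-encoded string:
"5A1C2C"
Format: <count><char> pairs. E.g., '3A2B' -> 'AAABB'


Expanding each <count><char> pair:
  5A -> 'AAAAA'
  1C -> 'C'
  2C -> 'CC'

Decoded = AAAAACCC


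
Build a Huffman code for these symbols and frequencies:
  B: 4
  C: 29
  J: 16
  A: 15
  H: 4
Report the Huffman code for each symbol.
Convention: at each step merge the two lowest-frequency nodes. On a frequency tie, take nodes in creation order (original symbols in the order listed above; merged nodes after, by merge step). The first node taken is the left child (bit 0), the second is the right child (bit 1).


Huffman tree construction:
Step 1: Merge B(4) + H(4) = 8
Step 2: Merge (B+H)(8) + A(15) = 23
Step 3: Merge J(16) + ((B+H)+A)(23) = 39
Step 4: Merge C(29) + (J+((B+H)+A))(39) = 68
Read each symbol's code off the tree from the root (left child = 0, right child = 1).

Codes:
  B: 1100 (length 4)
  C: 0 (length 1)
  J: 10 (length 2)
  A: 111 (length 3)
  H: 1101 (length 4)
Average code length: 138/68 = 2.0294 bits/symbol


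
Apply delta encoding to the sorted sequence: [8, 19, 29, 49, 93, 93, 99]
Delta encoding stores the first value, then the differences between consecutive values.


First value: 8
Deltas:
  19 - 8 = 11
  29 - 19 = 10
  49 - 29 = 20
  93 - 49 = 44
  93 - 93 = 0
  99 - 93 = 6


Delta encoded: [8, 11, 10, 20, 44, 0, 6]


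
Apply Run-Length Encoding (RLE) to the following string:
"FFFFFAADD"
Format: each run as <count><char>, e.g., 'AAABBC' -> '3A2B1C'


Scanning runs left to right:
  i=0: run of 'F' x 5 -> '5F'
  i=5: run of 'A' x 2 -> '2A'
  i=7: run of 'D' x 2 -> '2D'

RLE = 5F2A2D


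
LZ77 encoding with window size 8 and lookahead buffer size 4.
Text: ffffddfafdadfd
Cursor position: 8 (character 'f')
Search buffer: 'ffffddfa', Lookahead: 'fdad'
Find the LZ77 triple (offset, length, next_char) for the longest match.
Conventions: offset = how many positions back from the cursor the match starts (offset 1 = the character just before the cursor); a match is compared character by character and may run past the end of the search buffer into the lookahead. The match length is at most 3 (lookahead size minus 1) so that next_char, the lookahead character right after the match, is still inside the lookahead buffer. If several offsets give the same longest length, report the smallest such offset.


Try each offset into the search buffer:
  offset=1 (pos 7, char 'a'): match length 0
  offset=2 (pos 6, char 'f'): match length 1
  offset=3 (pos 5, char 'd'): match length 0
  offset=4 (pos 4, char 'd'): match length 0
  offset=5 (pos 3, char 'f'): match length 2
  offset=6 (pos 2, char 'f'): match length 1
  offset=7 (pos 1, char 'f'): match length 1
  offset=8 (pos 0, char 'f'): match length 1
Longest match has length 2 at offset 5.
next_char = character at position 8 + 2 = 10 -> 'a'

Best match: offset=5, length=2 (matching 'fd' starting at position 3)
LZ77 triple: (5, 2, 'a')


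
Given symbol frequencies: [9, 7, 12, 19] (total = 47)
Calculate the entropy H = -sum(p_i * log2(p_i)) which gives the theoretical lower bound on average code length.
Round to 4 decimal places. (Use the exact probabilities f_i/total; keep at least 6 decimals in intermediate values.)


Per-symbol terms -p_i * log2(p_i) with p_i = f_i/47:
  p = 9/47 = 0.191489: log2(p) = -2.384664, -p*log2(p) = 0.456638
  p = 7/47 = 0.148936: log2(p) = -2.747234, -p*log2(p) = 0.409163
  p = 12/47 = 0.255319: log2(p) = -1.969626, -p*log2(p) = 0.502883
  p = 19/47 = 0.404255: log2(p) = -1.306661, -p*log2(p) = 0.528225
H = 0.456638 + 0.409163 + 0.502883 + 0.528225 = 1.896909

H = 1.8969 bits/symbol


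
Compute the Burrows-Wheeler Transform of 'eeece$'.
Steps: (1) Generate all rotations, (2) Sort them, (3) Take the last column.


Rotations (sorted):
  0: $eeece -> last char: e
  1: ce$eee -> last char: e
  2: e$eeec -> last char: c
  3: ece$ee -> last char: e
  4: eece$e -> last char: e
  5: eeece$ -> last char: $


BWT = eecee$


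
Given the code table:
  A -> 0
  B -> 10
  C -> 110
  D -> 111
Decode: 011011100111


Decoding:
0 -> A
110 -> C
111 -> D
0 -> A
0 -> A
111 -> D


Result: ACDAAD


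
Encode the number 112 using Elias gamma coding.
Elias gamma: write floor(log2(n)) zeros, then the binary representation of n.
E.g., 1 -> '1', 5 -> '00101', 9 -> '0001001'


num_bits = floor(log2(112)) + 1 = 7
leading_zeros = num_bits - 1 = 6
binary(112) = 1110000

Elias gamma(112) = '000000' + '1110000' = 0000001110000 (13 bits)


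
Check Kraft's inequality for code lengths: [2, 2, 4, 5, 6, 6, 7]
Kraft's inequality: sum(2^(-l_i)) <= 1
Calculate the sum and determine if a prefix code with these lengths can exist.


Sum = 2^(-2) + 2^(-2) + 2^(-4) + 2^(-5) + 2^(-6) + 2^(-6) + 2^(-7)
    = 0.25 + 0.25 + 0.0625 + 0.03125 + 0.015625 + 0.015625 + 0.0078125
    = 81/128 = 0.6328125
Since 0.6328125 <= 1, Kraft's inequality IS satisfied.
A prefix code with these lengths CAN exist.

Kraft sum = 0.6328125. Satisfied.


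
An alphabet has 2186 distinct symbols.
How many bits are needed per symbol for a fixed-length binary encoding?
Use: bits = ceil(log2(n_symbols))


log2(2186) = 11.0941
Bracket: 2^11 = 2048 < 2186 <= 2^12 = 4096
So ceil(log2(2186)) = 12

bits = ceil(log2(2186)) = ceil(11.0941) = 12 bits


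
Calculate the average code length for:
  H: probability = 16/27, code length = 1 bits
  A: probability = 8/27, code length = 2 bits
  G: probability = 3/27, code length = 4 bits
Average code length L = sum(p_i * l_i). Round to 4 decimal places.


Weighted contributions p_i * l_i:
  H: (16/27) * 1 = 16/27
  A: (8/27) * 2 = 16/27
  G: (3/27) * 4 = 12/27
Sum = (16 + 16 + 12)/27 = 44/27

L = 44/27 = 1.6296 bits/symbol


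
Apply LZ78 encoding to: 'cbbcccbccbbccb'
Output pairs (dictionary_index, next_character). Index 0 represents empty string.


LZ78 encoding steps:
Dictionary: {0: ''}
Step 1: w='' (idx 0), next='c' -> output (0, 'c'), add 'c' as idx 1
Step 2: w='' (idx 0), next='b' -> output (0, 'b'), add 'b' as idx 2
Step 3: w='b' (idx 2), next='c' -> output (2, 'c'), add 'bc' as idx 3
Step 4: w='c' (idx 1), next='c' -> output (1, 'c'), add 'cc' as idx 4
Step 5: w='bc' (idx 3), next='c' -> output (3, 'c'), add 'bcc' as idx 5
Step 6: w='b' (idx 2), next='b' -> output (2, 'b'), add 'bb' as idx 6
Step 7: w='cc' (idx 4), next='b' -> output (4, 'b'), add 'ccb' as idx 7


Encoded: [(0, 'c'), (0, 'b'), (2, 'c'), (1, 'c'), (3, 'c'), (2, 'b'), (4, 'b')]


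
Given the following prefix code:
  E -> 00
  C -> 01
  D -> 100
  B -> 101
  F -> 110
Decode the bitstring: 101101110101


Decoding step by step:
Bits 101 -> B
Bits 101 -> B
Bits 110 -> F
Bits 101 -> B


Decoded message: BBFB


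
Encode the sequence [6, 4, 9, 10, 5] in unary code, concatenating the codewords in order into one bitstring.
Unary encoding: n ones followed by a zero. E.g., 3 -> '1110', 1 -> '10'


Encode each number as n ones followed by a terminating 0:
  6 -> 1111110 (7 bits)
  4 -> 11110 (5 bits)
  9 -> 1111111110 (10 bits)
  10 -> 11111111110 (11 bits)
  5 -> 111110 (6 bits)
Total length = 7 + 5 + 10 + 11 + 6 = 39 bits.

Unary([6, 4, 9, 10, 5]) = 111111011110111111111011111111110111110 (39 bits)


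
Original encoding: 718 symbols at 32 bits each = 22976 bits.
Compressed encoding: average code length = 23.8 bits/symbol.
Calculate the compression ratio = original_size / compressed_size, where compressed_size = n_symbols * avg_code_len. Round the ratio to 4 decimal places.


original_size = n_symbols * orig_bits = 718 * 32 = 22976 bits
compressed_size = n_symbols * avg_code_len = 718 * 23.8 = 17088.4 bits
ratio = original_size / compressed_size = 22976 / 17088.4 = 1.3445

Compression ratio = 1.3445


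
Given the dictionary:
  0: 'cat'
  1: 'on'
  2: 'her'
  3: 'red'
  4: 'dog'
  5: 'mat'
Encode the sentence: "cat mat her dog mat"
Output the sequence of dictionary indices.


Look up each word in the dictionary:
  'cat' -> 0
  'mat' -> 5
  'her' -> 2
  'dog' -> 4
  'mat' -> 5

Encoded: [0, 5, 2, 4, 5]


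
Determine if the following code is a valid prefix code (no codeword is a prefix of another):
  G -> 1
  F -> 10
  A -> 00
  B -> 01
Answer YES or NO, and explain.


Checking each pair (does one codeword prefix another?):
  G='1' vs F='10': prefix -- VIOLATION

NO -- this is NOT a valid prefix code. G (1) is a prefix of F (10).


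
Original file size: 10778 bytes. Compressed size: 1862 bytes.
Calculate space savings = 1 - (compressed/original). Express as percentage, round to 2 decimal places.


ratio = compressed/original = 1862/10778 = 0.172759
savings = 1 - ratio = 1 - 0.172759 = 0.827241
as a percentage: 0.827241 * 100 = 82.72%

Space savings = 1 - 1862/10778 = 82.72%


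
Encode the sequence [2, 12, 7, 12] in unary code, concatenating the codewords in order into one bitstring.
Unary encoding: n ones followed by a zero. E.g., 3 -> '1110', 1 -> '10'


Encode each number as n ones followed by a terminating 0:
  2 -> 110 (3 bits)
  12 -> 1111111111110 (13 bits)
  7 -> 11111110 (8 bits)
  12 -> 1111111111110 (13 bits)
Total length = 3 + 13 + 8 + 13 = 37 bits.

Unary([2, 12, 7, 12]) = 1101111111111110111111101111111111110 (37 bits)


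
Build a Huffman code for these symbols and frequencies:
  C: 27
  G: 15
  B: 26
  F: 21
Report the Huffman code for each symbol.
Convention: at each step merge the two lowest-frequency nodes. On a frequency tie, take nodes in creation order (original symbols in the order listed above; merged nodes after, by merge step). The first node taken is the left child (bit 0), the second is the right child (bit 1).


Huffman tree construction:
Step 1: Merge G(15) + F(21) = 36
Step 2: Merge B(26) + C(27) = 53
Step 3: Merge (G+F)(36) + (B+C)(53) = 89
Read each symbol's code off the tree from the root (left child = 0, right child = 1).

Codes:
  C: 11 (length 2)
  G: 00 (length 2)
  B: 10 (length 2)
  F: 01 (length 2)
Average code length: 178/89 = 2.0000 bits/symbol


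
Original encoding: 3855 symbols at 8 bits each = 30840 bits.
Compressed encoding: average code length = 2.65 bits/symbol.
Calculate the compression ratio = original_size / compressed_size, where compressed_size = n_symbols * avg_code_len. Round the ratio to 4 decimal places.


original_size = n_symbols * orig_bits = 3855 * 8 = 30840 bits
compressed_size = n_symbols * avg_code_len = 3855 * 2.65 = 10215.75 bits
ratio = original_size / compressed_size = 30840 / 10215.75 = 3.0189

Compression ratio = 3.0189


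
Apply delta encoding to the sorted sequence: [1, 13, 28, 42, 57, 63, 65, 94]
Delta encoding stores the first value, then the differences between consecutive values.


First value: 1
Deltas:
  13 - 1 = 12
  28 - 13 = 15
  42 - 28 = 14
  57 - 42 = 15
  63 - 57 = 6
  65 - 63 = 2
  94 - 65 = 29


Delta encoded: [1, 12, 15, 14, 15, 6, 2, 29]


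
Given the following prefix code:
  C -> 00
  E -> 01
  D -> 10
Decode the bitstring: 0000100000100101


Decoding step by step:
Bits 00 -> C
Bits 00 -> C
Bits 10 -> D
Bits 00 -> C
Bits 00 -> C
Bits 10 -> D
Bits 01 -> E
Bits 01 -> E


Decoded message: CCDCCDEE


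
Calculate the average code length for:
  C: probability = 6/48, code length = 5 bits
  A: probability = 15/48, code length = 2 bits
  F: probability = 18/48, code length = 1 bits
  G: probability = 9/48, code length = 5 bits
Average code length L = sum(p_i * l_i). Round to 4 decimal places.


Weighted contributions p_i * l_i:
  C: (6/48) * 5 = 30/48
  A: (15/48) * 2 = 30/48
  F: (18/48) * 1 = 18/48
  G: (9/48) * 5 = 45/48
Sum = (30 + 30 + 18 + 45)/48 = 123/48

L = 123/48 = 2.5625 bits/symbol


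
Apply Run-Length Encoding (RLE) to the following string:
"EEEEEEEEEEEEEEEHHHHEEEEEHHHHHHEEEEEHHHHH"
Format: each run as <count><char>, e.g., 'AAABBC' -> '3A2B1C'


Scanning runs left to right:
  i=0: run of 'E' x 15 -> '15E'
  i=15: run of 'H' x 4 -> '4H'
  i=19: run of 'E' x 5 -> '5E'
  i=24: run of 'H' x 6 -> '6H'
  i=30: run of 'E' x 5 -> '5E'
  i=35: run of 'H' x 5 -> '5H'

RLE = 15E4H5E6H5E5H


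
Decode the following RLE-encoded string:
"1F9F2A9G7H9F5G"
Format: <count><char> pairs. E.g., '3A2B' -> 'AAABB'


Expanding each <count><char> pair:
  1F -> 'F'
  9F -> 'FFFFFFFFF'
  2A -> 'AA'
  9G -> 'GGGGGGGGG'
  7H -> 'HHHHHHH'
  9F -> 'FFFFFFFFF'
  5G -> 'GGGGG'

Decoded = FFFFFFFFFFAAGGGGGGGGGHHHHHHHFFFFFFFFFGGGGG


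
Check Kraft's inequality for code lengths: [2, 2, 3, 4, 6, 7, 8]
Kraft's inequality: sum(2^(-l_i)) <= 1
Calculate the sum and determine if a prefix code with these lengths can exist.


Sum = 2^(-2) + 2^(-2) + 2^(-3) + 2^(-4) + 2^(-6) + 2^(-7) + 2^(-8)
    = 0.25 + 0.25 + 0.125 + 0.0625 + 0.015625 + 0.0078125 + 0.00390625
    = 183/256 = 0.71484375
Since 0.71484375 <= 1, Kraft's inequality IS satisfied.
A prefix code with these lengths CAN exist.

Kraft sum = 0.71484375. Satisfied.


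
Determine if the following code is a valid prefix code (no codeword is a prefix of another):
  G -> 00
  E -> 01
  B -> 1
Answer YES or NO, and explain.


Checking each pair (does one codeword prefix another?):
  G='00' vs E='01': no prefix
  G='00' vs B='1': no prefix
  E='01' vs G='00': no prefix
  E='01' vs B='1': no prefix
  B='1' vs G='00': no prefix
  B='1' vs E='01': no prefix
No violation found over all pairs.

YES -- this is a valid prefix code. No codeword is a prefix of any other codeword.


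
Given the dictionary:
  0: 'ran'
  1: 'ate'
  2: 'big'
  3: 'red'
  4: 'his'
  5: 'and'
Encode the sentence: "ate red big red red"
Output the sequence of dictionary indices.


Look up each word in the dictionary:
  'ate' -> 1
  'red' -> 3
  'big' -> 2
  'red' -> 3
  'red' -> 3

Encoded: [1, 3, 2, 3, 3]


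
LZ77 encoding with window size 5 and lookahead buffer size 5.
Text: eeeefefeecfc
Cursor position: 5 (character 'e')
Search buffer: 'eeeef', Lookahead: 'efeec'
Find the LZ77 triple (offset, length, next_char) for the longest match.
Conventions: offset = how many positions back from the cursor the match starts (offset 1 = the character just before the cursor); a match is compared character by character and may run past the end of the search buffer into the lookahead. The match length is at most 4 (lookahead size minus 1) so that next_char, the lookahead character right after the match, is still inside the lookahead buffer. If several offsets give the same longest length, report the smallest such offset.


Try each offset into the search buffer:
  offset=1 (pos 4, char 'f'): match length 0
  offset=2 (pos 3, char 'e'): match length 3
  offset=3 (pos 2, char 'e'): match length 1
  offset=4 (pos 1, char 'e'): match length 1
  offset=5 (pos 0, char 'e'): match length 1
Longest match has length 3 at offset 2.
next_char = character at position 5 + 3 = 8 -> 'e'

Best match: offset=2, length=3 (matching 'efe' starting at position 3)
LZ77 triple: (2, 3, 'e')


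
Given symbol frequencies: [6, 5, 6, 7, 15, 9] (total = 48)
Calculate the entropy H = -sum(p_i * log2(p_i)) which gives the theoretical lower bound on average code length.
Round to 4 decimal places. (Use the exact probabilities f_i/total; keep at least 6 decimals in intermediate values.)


Per-symbol terms -p_i * log2(p_i) with p_i = f_i/48:
  p = 6/48 = 0.125000: log2(p) = -3.000000, -p*log2(p) = 0.375000
  p = 5/48 = 0.104167: log2(p) = -3.263034, -p*log2(p) = 0.339899
  p = 6/48 = 0.125000: log2(p) = -3.000000, -p*log2(p) = 0.375000
  p = 7/48 = 0.145833: log2(p) = -2.777608, -p*log2(p) = 0.405068
  p = 15/48 = 0.312500: log2(p) = -1.678072, -p*log2(p) = 0.524397
  p = 9/48 = 0.187500: log2(p) = -2.415037, -p*log2(p) = 0.452820
H = 0.375000 + 0.339899 + 0.375000 + 0.405068 + 0.524397 + 0.452820 = 2.472184

H = 2.4722 bits/symbol


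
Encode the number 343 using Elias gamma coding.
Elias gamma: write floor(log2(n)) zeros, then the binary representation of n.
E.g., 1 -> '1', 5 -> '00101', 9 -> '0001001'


num_bits = floor(log2(343)) + 1 = 9
leading_zeros = num_bits - 1 = 8
binary(343) = 101010111

Elias gamma(343) = '00000000' + '101010111' = 00000000101010111 (17 bits)


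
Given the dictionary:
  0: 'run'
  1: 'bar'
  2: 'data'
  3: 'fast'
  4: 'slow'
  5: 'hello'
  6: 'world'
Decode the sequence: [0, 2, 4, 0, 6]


Look up each index in the dictionary:
  0 -> 'run'
  2 -> 'data'
  4 -> 'slow'
  0 -> 'run'
  6 -> 'world'

Decoded: "run data slow run world"


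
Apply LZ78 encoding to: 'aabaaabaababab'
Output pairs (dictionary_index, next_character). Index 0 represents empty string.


LZ78 encoding steps:
Dictionary: {0: ''}
Step 1: w='' (idx 0), next='a' -> output (0, 'a'), add 'a' as idx 1
Step 2: w='a' (idx 1), next='b' -> output (1, 'b'), add 'ab' as idx 2
Step 3: w='a' (idx 1), next='a' -> output (1, 'a'), add 'aa' as idx 3
Step 4: w='ab' (idx 2), next='a' -> output (2, 'a'), add 'aba' as idx 4
Step 5: w='aba' (idx 4), next='b' -> output (4, 'b'), add 'abab' as idx 5
Step 6: w='ab' (idx 2), end of input -> output (2, '')


Encoded: [(0, 'a'), (1, 'b'), (1, 'a'), (2, 'a'), (4, 'b'), (2, '')]


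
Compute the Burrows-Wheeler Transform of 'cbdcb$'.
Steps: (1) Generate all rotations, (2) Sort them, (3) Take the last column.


Rotations (sorted):
  0: $cbdcb -> last char: b
  1: b$cbdc -> last char: c
  2: bdcb$c -> last char: c
  3: cb$cbd -> last char: d
  4: cbdcb$ -> last char: $
  5: dcb$cb -> last char: b


BWT = bccd$b


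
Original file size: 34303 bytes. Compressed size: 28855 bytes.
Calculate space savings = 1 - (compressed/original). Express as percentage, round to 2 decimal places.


ratio = compressed/original = 28855/34303 = 0.84118
savings = 1 - ratio = 1 - 0.84118 = 0.15882
as a percentage: 0.15882 * 100 = 15.88%

Space savings = 1 - 28855/34303 = 15.88%


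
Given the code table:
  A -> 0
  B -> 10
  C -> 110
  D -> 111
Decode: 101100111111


Decoding:
10 -> B
110 -> C
0 -> A
111 -> D
111 -> D


Result: BCADD


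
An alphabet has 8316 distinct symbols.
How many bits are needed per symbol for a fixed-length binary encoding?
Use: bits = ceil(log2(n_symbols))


log2(8316) = 13.0217
Bracket: 2^13 = 8192 < 8316 <= 2^14 = 16384
So ceil(log2(8316)) = 14

bits = ceil(log2(8316)) = ceil(13.0217) = 14 bits


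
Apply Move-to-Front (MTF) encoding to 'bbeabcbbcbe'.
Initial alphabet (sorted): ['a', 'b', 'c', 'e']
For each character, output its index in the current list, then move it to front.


MTF encoding:
'b': index 1 in ['a', 'b', 'c', 'e'] -> ['b', 'a', 'c', 'e']
'b': index 0 in ['b', 'a', 'c', 'e'] -> ['b', 'a', 'c', 'e']
'e': index 3 in ['b', 'a', 'c', 'e'] -> ['e', 'b', 'a', 'c']
'a': index 2 in ['e', 'b', 'a', 'c'] -> ['a', 'e', 'b', 'c']
'b': index 2 in ['a', 'e', 'b', 'c'] -> ['b', 'a', 'e', 'c']
'c': index 3 in ['b', 'a', 'e', 'c'] -> ['c', 'b', 'a', 'e']
'b': index 1 in ['c', 'b', 'a', 'e'] -> ['b', 'c', 'a', 'e']
'b': index 0 in ['b', 'c', 'a', 'e'] -> ['b', 'c', 'a', 'e']
'c': index 1 in ['b', 'c', 'a', 'e'] -> ['c', 'b', 'a', 'e']
'b': index 1 in ['c', 'b', 'a', 'e'] -> ['b', 'c', 'a', 'e']
'e': index 3 in ['b', 'c', 'a', 'e'] -> ['e', 'b', 'c', 'a']


Output: [1, 0, 3, 2, 2, 3, 1, 0, 1, 1, 3]


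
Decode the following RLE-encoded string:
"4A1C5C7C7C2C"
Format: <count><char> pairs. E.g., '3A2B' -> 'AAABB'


Expanding each <count><char> pair:
  4A -> 'AAAA'
  1C -> 'C'
  5C -> 'CCCCC'
  7C -> 'CCCCCCC'
  7C -> 'CCCCCCC'
  2C -> 'CC'

Decoded = AAAACCCCCCCCCCCCCCCCCCCCCC


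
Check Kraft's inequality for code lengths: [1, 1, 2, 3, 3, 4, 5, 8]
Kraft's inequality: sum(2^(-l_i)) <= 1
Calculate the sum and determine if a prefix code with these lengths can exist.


Sum = 2^(-1) + 2^(-1) + 2^(-2) + 2^(-3) + 2^(-3) + 2^(-4) + 2^(-5) + 2^(-8)
    = 0.5 + 0.5 + 0.25 + 0.125 + 0.125 + 0.0625 + 0.03125 + 0.00390625
    = 409/256 = 1.59765625
Since 1.59765625 > 1, Kraft's inequality is NOT satisfied.
A prefix code with these lengths CANNOT exist.

Kraft sum = 1.59765625. Not satisfied.


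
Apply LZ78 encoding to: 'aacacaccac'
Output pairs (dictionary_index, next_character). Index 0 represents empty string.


LZ78 encoding steps:
Dictionary: {0: ''}
Step 1: w='' (idx 0), next='a' -> output (0, 'a'), add 'a' as idx 1
Step 2: w='a' (idx 1), next='c' -> output (1, 'c'), add 'ac' as idx 2
Step 3: w='ac' (idx 2), next='a' -> output (2, 'a'), add 'aca' as idx 3
Step 4: w='' (idx 0), next='c' -> output (0, 'c'), add 'c' as idx 4
Step 5: w='c' (idx 4), next='a' -> output (4, 'a'), add 'ca' as idx 5
Step 6: w='c' (idx 4), end of input -> output (4, '')


Encoded: [(0, 'a'), (1, 'c'), (2, 'a'), (0, 'c'), (4, 'a'), (4, '')]


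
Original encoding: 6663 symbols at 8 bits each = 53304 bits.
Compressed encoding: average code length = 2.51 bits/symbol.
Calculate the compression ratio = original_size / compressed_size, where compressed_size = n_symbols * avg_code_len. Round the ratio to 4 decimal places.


original_size = n_symbols * orig_bits = 6663 * 8 = 53304 bits
compressed_size = n_symbols * avg_code_len = 6663 * 2.51 = 16724.13 bits
ratio = original_size / compressed_size = 53304 / 16724.13 = 3.1873

Compression ratio = 3.1873


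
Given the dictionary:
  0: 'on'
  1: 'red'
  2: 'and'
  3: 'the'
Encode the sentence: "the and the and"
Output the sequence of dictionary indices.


Look up each word in the dictionary:
  'the' -> 3
  'and' -> 2
  'the' -> 3
  'and' -> 2

Encoded: [3, 2, 3, 2]


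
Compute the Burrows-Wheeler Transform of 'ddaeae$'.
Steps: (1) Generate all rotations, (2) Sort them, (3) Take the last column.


Rotations (sorted):
  0: $ddaeae -> last char: e
  1: ae$ddae -> last char: e
  2: aeae$dd -> last char: d
  3: daeae$d -> last char: d
  4: ddaeae$ -> last char: $
  5: e$ddaea -> last char: a
  6: eae$dda -> last char: a


BWT = eedd$aa


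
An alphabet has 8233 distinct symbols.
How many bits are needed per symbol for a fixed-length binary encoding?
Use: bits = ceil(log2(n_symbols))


log2(8233) = 13.0072
Bracket: 2^13 = 8192 < 8233 <= 2^14 = 16384
So ceil(log2(8233)) = 14

bits = ceil(log2(8233)) = ceil(13.0072) = 14 bits


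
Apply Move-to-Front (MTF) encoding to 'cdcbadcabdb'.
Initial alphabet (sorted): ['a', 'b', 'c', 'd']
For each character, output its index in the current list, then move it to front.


MTF encoding:
'c': index 2 in ['a', 'b', 'c', 'd'] -> ['c', 'a', 'b', 'd']
'd': index 3 in ['c', 'a', 'b', 'd'] -> ['d', 'c', 'a', 'b']
'c': index 1 in ['d', 'c', 'a', 'b'] -> ['c', 'd', 'a', 'b']
'b': index 3 in ['c', 'd', 'a', 'b'] -> ['b', 'c', 'd', 'a']
'a': index 3 in ['b', 'c', 'd', 'a'] -> ['a', 'b', 'c', 'd']
'd': index 3 in ['a', 'b', 'c', 'd'] -> ['d', 'a', 'b', 'c']
'c': index 3 in ['d', 'a', 'b', 'c'] -> ['c', 'd', 'a', 'b']
'a': index 2 in ['c', 'd', 'a', 'b'] -> ['a', 'c', 'd', 'b']
'b': index 3 in ['a', 'c', 'd', 'b'] -> ['b', 'a', 'c', 'd']
'd': index 3 in ['b', 'a', 'c', 'd'] -> ['d', 'b', 'a', 'c']
'b': index 1 in ['d', 'b', 'a', 'c'] -> ['b', 'd', 'a', 'c']


Output: [2, 3, 1, 3, 3, 3, 3, 2, 3, 3, 1]


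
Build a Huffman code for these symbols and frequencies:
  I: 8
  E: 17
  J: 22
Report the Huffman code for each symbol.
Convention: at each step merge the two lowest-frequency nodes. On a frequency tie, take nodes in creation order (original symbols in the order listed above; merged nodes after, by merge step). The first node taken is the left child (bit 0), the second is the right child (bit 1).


Huffman tree construction:
Step 1: Merge I(8) + E(17) = 25
Step 2: Merge J(22) + (I+E)(25) = 47
Read each symbol's code off the tree from the root (left child = 0, right child = 1).

Codes:
  I: 10 (length 2)
  E: 11 (length 2)
  J: 0 (length 1)
Average code length: 72/47 = 1.5319 bits/symbol


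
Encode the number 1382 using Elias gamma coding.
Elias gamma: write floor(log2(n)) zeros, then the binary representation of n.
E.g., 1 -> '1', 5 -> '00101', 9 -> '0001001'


num_bits = floor(log2(1382)) + 1 = 11
leading_zeros = num_bits - 1 = 10
binary(1382) = 10101100110

Elias gamma(1382) = '0000000000' + '10101100110' = 000000000010101100110 (21 bits)


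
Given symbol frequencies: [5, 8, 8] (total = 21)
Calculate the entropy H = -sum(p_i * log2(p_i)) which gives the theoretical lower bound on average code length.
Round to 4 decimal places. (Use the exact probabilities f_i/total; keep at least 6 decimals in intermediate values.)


Per-symbol terms -p_i * log2(p_i) with p_i = f_i/21:
  p = 5/21 = 0.238095: log2(p) = -2.070389, -p*log2(p) = 0.492950
  p = 8/21 = 0.380952: log2(p) = -1.392317, -p*log2(p) = 0.530407
  p = 8/21 = 0.380952: log2(p) = -1.392317, -p*log2(p) = 0.530407
H = 0.492950 + 0.530407 + 0.530407 = 1.553764

H = 1.5538 bits/symbol


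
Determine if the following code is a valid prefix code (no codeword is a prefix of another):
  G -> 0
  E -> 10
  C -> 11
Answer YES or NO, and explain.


Checking each pair (does one codeword prefix another?):
  G='0' vs E='10': no prefix
  G='0' vs C='11': no prefix
  E='10' vs G='0': no prefix
  E='10' vs C='11': no prefix
  C='11' vs G='0': no prefix
  C='11' vs E='10': no prefix
No violation found over all pairs.

YES -- this is a valid prefix code. No codeword is a prefix of any other codeword.


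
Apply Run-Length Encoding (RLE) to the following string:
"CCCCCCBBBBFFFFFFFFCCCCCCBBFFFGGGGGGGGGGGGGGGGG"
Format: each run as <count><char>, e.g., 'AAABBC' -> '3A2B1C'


Scanning runs left to right:
  i=0: run of 'C' x 6 -> '6C'
  i=6: run of 'B' x 4 -> '4B'
  i=10: run of 'F' x 8 -> '8F'
  i=18: run of 'C' x 6 -> '6C'
  i=24: run of 'B' x 2 -> '2B'
  i=26: run of 'F' x 3 -> '3F'
  i=29: run of 'G' x 17 -> '17G'

RLE = 6C4B8F6C2B3F17G


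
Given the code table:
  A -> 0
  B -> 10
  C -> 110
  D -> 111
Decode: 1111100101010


Decoding:
111 -> D
110 -> C
0 -> A
10 -> B
10 -> B
10 -> B


Result: DCABBB


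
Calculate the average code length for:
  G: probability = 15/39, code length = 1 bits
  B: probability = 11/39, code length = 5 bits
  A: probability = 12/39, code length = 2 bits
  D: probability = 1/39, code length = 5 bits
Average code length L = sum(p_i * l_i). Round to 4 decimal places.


Weighted contributions p_i * l_i:
  G: (15/39) * 1 = 15/39
  B: (11/39) * 5 = 55/39
  A: (12/39) * 2 = 24/39
  D: (1/39) * 5 = 5/39
Sum = (15 + 55 + 24 + 5)/39 = 99/39

L = 99/39 = 2.5385 bits/symbol


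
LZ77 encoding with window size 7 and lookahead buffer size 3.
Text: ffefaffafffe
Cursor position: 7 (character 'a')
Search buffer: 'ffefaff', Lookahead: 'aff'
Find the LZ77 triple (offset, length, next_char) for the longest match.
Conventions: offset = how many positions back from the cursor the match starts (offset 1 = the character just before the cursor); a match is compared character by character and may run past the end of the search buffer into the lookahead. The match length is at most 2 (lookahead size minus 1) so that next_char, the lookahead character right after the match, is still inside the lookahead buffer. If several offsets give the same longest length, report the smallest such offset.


Try each offset into the search buffer:
  offset=1 (pos 6, char 'f'): match length 0
  offset=2 (pos 5, char 'f'): match length 0
  offset=3 (pos 4, char 'a'): match length 2
  offset=4 (pos 3, char 'f'): match length 0
  offset=5 (pos 2, char 'e'): match length 0
  offset=6 (pos 1, char 'f'): match length 0
  offset=7 (pos 0, char 'f'): match length 0
Longest match has length 2 at offset 3.
next_char = character at position 7 + 2 = 9 -> 'f'

Best match: offset=3, length=2 (matching 'af' starting at position 4)
LZ77 triple: (3, 2, 'f')


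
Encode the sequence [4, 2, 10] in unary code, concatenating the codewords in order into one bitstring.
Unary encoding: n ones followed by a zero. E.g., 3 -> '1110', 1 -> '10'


Encode each number as n ones followed by a terminating 0:
  4 -> 11110 (5 bits)
  2 -> 110 (3 bits)
  10 -> 11111111110 (11 bits)
Total length = 5 + 3 + 11 = 19 bits.

Unary([4, 2, 10]) = 1111011011111111110 (19 bits)


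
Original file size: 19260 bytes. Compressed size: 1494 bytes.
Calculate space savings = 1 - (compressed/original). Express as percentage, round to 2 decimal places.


ratio = compressed/original = 1494/19260 = 0.07757
savings = 1 - ratio = 1 - 0.07757 = 0.92243
as a percentage: 0.92243 * 100 = 92.24%

Space savings = 1 - 1494/19260 = 92.24%


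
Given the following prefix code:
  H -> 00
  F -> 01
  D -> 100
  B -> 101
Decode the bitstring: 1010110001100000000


Decoding step by step:
Bits 101 -> B
Bits 01 -> F
Bits 100 -> D
Bits 01 -> F
Bits 100 -> D
Bits 00 -> H
Bits 00 -> H
Bits 00 -> H


Decoded message: BFDFDHHH


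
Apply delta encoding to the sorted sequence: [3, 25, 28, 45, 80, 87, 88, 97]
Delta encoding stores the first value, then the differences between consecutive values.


First value: 3
Deltas:
  25 - 3 = 22
  28 - 25 = 3
  45 - 28 = 17
  80 - 45 = 35
  87 - 80 = 7
  88 - 87 = 1
  97 - 88 = 9


Delta encoded: [3, 22, 3, 17, 35, 7, 1, 9]


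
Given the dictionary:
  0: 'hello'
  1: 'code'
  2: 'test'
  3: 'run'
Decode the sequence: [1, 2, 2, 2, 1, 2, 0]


Look up each index in the dictionary:
  1 -> 'code'
  2 -> 'test'
  2 -> 'test'
  2 -> 'test'
  1 -> 'code'
  2 -> 'test'
  0 -> 'hello'

Decoded: "code test test test code test hello"


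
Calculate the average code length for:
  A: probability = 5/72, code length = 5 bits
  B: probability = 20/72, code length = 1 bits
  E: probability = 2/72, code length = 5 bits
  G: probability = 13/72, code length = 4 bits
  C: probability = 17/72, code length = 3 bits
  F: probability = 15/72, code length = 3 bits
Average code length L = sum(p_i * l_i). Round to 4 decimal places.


Weighted contributions p_i * l_i:
  A: (5/72) * 5 = 25/72
  B: (20/72) * 1 = 20/72
  E: (2/72) * 5 = 10/72
  G: (13/72) * 4 = 52/72
  C: (17/72) * 3 = 51/72
  F: (15/72) * 3 = 45/72
Sum = (25 + 20 + 10 + 52 + 51 + 45)/72 = 203/72

L = 203/72 = 2.8194 bits/symbol
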